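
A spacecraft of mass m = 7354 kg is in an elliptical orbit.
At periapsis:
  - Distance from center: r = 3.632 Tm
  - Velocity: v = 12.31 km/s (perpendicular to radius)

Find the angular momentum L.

Convert to SI: r = 3.632 Tm = 3.632e+12 m; v = 12.31 km/s = 12310 m/s.
Since v is perpendicular to r, L = m · v · r.
L = 7354 · 12310 · 3.632e+12 kg·m²/s ≈ 3.288e+20 kg·m²/s.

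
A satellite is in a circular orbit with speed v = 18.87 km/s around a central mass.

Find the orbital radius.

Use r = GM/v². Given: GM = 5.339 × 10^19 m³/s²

Convert to SI: v = 18.87 km/s = 18870 m/s.
For a circular orbit, v² = GM / r, so r = GM / v².
r = 5.339e+19 / (18870)² m ≈ 1.499e+11 m = 149.9 Gm.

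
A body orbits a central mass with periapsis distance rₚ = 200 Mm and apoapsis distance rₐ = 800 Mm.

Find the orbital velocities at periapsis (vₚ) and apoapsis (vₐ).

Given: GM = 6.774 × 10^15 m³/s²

Convert to SI: rₚ = 200 Mm = 2e+08 m; rₐ = 800 Mm = 8e+08 m.
Use the vis-viva equation v² = GM(2/r − 1/a) with a = (rₚ + rₐ)/2 = (2e+08 + 8e+08)/2 = 5e+08 m.
vₚ = √(GM · (2/rₚ − 1/a)) = √(6.774e+15 · (2/2e+08 − 1/5e+08)) m/s ≈ 7362 m/s = 7.362 km/s.
vₐ = √(GM · (2/rₐ − 1/a)) = √(6.774e+15 · (2/8e+08 − 1/5e+08)) m/s ≈ 1840 m/s = 1.84 km/s.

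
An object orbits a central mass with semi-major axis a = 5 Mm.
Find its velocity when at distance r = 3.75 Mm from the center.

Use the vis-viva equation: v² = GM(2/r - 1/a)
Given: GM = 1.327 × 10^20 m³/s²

Convert to SI: a = 5 Mm = 5e+06 m; r = 3.75 Mm = 3.75e+06 m.
Vis-viva: v = √(GM · (2/r − 1/a)).
2/r − 1/a = 2/3.75e+06 − 1/5e+06 = 3.33333e-07 m⁻¹.
v = √(1.327e+20 · 3.33333e-07) m/s ≈ 6.651e+06 m/s = 6651 km/s.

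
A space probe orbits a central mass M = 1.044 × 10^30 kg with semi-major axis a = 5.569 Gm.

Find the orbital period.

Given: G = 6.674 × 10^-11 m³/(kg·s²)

Convert to SI: a = 5.569 Gm = 5.569e+09 m.
GM = G · M = 6.674e-11 · 1.044e+30 = 6.96766e+19 m³/s².
Kepler's third law: T = 2π √(a³ / GM).
Substituting a = 5.569e+09 m and GM = 6.96766e+19 m³/s²:
T = 2π √((5.569e+09)³ / 6.96766e+19) s
T ≈ 3.128e+05 s = 3.621 days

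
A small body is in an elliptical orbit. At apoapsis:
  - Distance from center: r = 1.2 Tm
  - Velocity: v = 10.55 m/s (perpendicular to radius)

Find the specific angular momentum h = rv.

Convert to SI: r = 1.2 Tm = 1.2e+12 m.
With v perpendicular to r, h = r · v.
h = 1.2e+12 · 10.55 m²/s ≈ 1.266e+13 m²/s.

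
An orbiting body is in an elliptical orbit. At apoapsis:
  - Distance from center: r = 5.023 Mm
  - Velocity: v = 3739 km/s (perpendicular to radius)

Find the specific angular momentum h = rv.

Convert to SI: r = 5.023 Mm = 5.023e+06 m; v = 3739 km/s = 3.739e+06 m/s.
With v perpendicular to r, h = r · v.
h = 5.023e+06 · 3.739e+06 m²/s ≈ 1.878e+13 m²/s.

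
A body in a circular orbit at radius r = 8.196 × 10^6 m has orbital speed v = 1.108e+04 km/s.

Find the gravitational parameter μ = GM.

Convert to SI: v = 1.108e+04 km/s = 1.108e+07 m/s.
For a circular orbit v² = GM/r, so GM = v² · r.
GM = (1.108e+07)² · 8.196e+06 m³/s² ≈ 1.006e+21 m³/s² = 1.006 × 10^21 m³/s².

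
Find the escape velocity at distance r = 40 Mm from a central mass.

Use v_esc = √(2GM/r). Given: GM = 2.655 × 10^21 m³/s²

Convert to SI: r = 40 Mm = 4e+07 m.
Escape velocity comes from setting total energy to zero: ½v² − GM/r = 0 ⇒ v_esc = √(2GM / r).
v_esc = √(2 · 2.655e+21 / 4e+07) m/s ≈ 1.152e+07 m/s = 1.152e+04 km/s.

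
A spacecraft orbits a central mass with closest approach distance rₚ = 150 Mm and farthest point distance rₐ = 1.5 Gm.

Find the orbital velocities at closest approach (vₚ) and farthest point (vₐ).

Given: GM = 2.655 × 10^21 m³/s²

Convert to SI: rₚ = 150 Mm = 1.5e+08 m; rₐ = 1.5 Gm = 1.5e+09 m.
Use the vis-viva equation v² = GM(2/r − 1/a) with a = (rₚ + rₐ)/2 = (1.5e+08 + 1.5e+09)/2 = 8.25e+08 m.
vₚ = √(GM · (2/rₚ − 1/a)) = √(2.655e+21 · (2/1.5e+08 − 1/8.25e+08)) m/s ≈ 5.673e+06 m/s = 5673 km/s.
vₐ = √(GM · (2/rₐ − 1/a)) = √(2.655e+21 · (2/1.5e+09 − 1/8.25e+08)) m/s ≈ 5.673e+05 m/s = 567.3 km/s.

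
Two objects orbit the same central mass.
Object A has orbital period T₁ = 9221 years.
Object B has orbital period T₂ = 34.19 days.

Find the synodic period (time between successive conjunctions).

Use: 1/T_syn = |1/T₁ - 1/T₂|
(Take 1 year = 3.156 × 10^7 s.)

Convert to SI: T₁ = 9221 years = 2.91015e+11 s; T₂ = 34.19 days = 2.95402e+06 s.
T_syn = |T₁ · T₂ / (T₁ − T₂)|.
T_syn = |2.91015e+11 · 2.95402e+06 / (2.91015e+11 − 2.95402e+06)| s ≈ 2.954e+06 s = 34.19 days.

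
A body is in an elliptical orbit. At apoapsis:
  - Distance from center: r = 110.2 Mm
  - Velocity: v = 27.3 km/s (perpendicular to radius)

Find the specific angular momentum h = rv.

Convert to SI: r = 110.2 Mm = 1.102e+08 m; v = 27.3 km/s = 27300 m/s.
With v perpendicular to r, h = r · v.
h = 1.102e+08 · 27300 m²/s ≈ 3.008e+12 m²/s.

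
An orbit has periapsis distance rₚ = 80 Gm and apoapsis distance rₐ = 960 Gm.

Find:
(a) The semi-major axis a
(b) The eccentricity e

Convert to SI: rₚ = 80 Gm = 8e+10 m; rₐ = 960 Gm = 9.6e+11 m.
(a) a = (rₚ + rₐ) / 2 = (8e+10 + 9.6e+11) / 2 ≈ 5.2e+11 m = 520 Gm.
(b) e = (rₐ − rₚ) / (rₐ + rₚ) = (9.6e+11 − 8e+10) / (9.6e+11 + 8e+10) ≈ 0.8462.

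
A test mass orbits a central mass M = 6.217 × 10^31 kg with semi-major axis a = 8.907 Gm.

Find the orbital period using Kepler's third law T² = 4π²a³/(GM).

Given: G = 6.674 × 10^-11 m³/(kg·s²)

Convert to SI: a = 8.907 Gm = 8.907e+09 m.
GM = G · M = 6.674e-11 · 6.217e+31 = 4.14923e+21 m³/s².
Kepler's third law: T = 2π √(a³ / GM).
Substituting a = 8.907e+09 m and GM = 4.14923e+21 m³/s²:
T = 2π √((8.907e+09)³ / 4.14923e+21) s
T ≈ 8.2e+04 s = 22.78 hours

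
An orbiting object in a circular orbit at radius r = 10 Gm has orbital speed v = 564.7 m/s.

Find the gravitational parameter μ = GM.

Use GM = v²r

Convert to SI: r = 10 Gm = 1e+10 m.
For a circular orbit v² = GM/r, so GM = v² · r.
GM = (564.7)² · 1e+10 m³/s² ≈ 3.189e+15 m³/s² = 3.189 × 10^15 m³/s².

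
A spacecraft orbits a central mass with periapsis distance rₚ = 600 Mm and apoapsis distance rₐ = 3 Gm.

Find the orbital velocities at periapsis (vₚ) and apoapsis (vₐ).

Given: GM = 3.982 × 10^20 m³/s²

Convert to SI: rₚ = 600 Mm = 6e+08 m; rₐ = 3 Gm = 3e+09 m.
Use the vis-viva equation v² = GM(2/r − 1/a) with a = (rₚ + rₐ)/2 = (6e+08 + 3e+09)/2 = 1.8e+09 m.
vₚ = √(GM · (2/rₚ − 1/a)) = √(3.982e+20 · (2/6e+08 − 1/1.8e+09)) m/s ≈ 1.052e+06 m/s = 1052 km/s.
vₐ = √(GM · (2/rₐ − 1/a)) = √(3.982e+20 · (2/3e+09 − 1/1.8e+09)) m/s ≈ 2.103e+05 m/s = 210.3 km/s.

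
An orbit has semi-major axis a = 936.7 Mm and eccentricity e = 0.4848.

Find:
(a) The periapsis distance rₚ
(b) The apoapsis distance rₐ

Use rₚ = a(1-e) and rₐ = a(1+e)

Convert to SI: a = 936.7 Mm = 9.367e+08 m.
(a) rₚ = a(1 − e) = 9.367e+08 · (1 − 0.4848) = 9.367e+08 · 0.5152 ≈ 4.826e+08 m = 482.6 Mm.
(b) rₐ = a(1 + e) = 9.367e+08 · (1 + 0.4848) = 9.367e+08 · 1.4848 ≈ 1.391e+09 m = 1.391 Gm.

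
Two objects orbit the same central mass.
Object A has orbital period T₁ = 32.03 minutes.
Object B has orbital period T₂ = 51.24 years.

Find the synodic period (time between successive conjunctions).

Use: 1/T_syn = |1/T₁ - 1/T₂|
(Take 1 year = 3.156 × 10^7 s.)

Convert to SI: T₁ = 32.03 minutes = 1921.8 s; T₂ = 51.24 years = 1.61713e+09 s.
T_syn = |T₁ · T₂ / (T₁ − T₂)|.
T_syn = |1921.8 · 1.61713e+09 / (1921.8 − 1.61713e+09)| s ≈ 1922 s = 32.03 minutes.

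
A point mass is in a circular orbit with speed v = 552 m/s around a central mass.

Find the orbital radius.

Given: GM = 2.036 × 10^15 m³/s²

For a circular orbit, v² = GM / r, so r = GM / v².
r = 2.036e+15 / (552)² m ≈ 6.682e+09 m = 6.682 × 10^9 m.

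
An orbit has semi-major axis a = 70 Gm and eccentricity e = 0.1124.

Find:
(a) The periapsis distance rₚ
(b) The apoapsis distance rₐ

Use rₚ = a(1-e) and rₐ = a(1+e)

Convert to SI: a = 70 Gm = 7e+10 m.
(a) rₚ = a(1 − e) = 7e+10 · (1 − 0.1124) = 7e+10 · 0.8876 ≈ 6.213e+10 m = 62.13 Gm.
(b) rₐ = a(1 + e) = 7e+10 · (1 + 0.1124) = 7e+10 · 1.1124 ≈ 7.787e+10 m = 77.87 Gm.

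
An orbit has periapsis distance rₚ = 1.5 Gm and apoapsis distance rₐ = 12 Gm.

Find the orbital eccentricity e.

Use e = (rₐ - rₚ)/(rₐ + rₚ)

Convert to SI: rₚ = 1.5 Gm = 1.5e+09 m; rₐ = 12 Gm = 1.2e+10 m.
e = (rₐ − rₚ) / (rₐ + rₚ).
e = (1.2e+10 − 1.5e+09) / (1.2e+10 + 1.5e+09) = 1.05e+10 / 1.35e+10 ≈ 0.7778.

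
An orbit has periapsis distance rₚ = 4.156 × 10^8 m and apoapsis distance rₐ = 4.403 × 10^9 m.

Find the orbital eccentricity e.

e = (rₐ − rₚ) / (rₐ + rₚ).
e = (4.403e+09 − 4.156e+08) / (4.403e+09 + 4.156e+08) = 3.9874e+09 / 4.8186e+09 ≈ 0.8275.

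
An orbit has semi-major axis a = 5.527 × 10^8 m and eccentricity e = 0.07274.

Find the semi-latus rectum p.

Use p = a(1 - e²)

p = a (1 − e²).
p = 5.527e+08 · (1 − (0.07274)²) = 5.527e+08 · 0.994709 ≈ 5.498e+08 m = 5.498 × 10^8 m.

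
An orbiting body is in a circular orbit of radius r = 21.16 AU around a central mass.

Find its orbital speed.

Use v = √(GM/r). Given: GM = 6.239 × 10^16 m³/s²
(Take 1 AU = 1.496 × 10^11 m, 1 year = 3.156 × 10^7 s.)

Convert to SI: r = 21.16 AU = 3.16554e+12 m.
For a circular orbit, gravity supplies the centripetal force, so v = √(GM / r).
v = √(6.239e+16 / 3.16554e+12) m/s ≈ 140.4 m/s = 0.02962 AU/year.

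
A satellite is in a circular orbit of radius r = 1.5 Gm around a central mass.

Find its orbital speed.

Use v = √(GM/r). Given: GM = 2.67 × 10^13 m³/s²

Convert to SI: r = 1.5 Gm = 1.5e+09 m.
For a circular orbit, gravity supplies the centripetal force, so v = √(GM / r).
v = √(2.67e+13 / 1.5e+09) m/s ≈ 133.4 m/s = 133.4 m/s.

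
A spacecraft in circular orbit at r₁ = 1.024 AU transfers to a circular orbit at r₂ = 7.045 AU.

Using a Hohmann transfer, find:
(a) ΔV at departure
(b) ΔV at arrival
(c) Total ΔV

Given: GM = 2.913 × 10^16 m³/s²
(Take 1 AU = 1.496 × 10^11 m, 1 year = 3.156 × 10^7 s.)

Convert to SI: r₁ = 1.024 AU = 1.5319e+11 m; r₂ = 7.045 AU = 1.05393e+12 m.
Transfer semi-major axis: a_t = (r₁ + r₂)/2 = (1.5319e+11 + 1.05393e+12)/2 = 6.03561e+11 m.
Circular speeds: v₁ = √(GM/r₁) = 436.068 m/s, v₂ = √(GM/r₂) = 166.251 m/s.
Transfer speeds (vis-viva v² = GM(2/r − 1/a_t)): v₁ᵗ = 576.236 m/s, v₂ᵗ = 83.7566 m/s.
(a) ΔV₁ = |v₁ᵗ − v₁| ≈ 140.2 m/s = 0.02957 AU/year.
(b) ΔV₂ = |v₂ − v₂ᵗ| ≈ 82.49 m/s = 0.0174 AU/year.
(c) ΔV_total = ΔV₁ + ΔV₂ ≈ 222.7 m/s = 0.04697 AU/year.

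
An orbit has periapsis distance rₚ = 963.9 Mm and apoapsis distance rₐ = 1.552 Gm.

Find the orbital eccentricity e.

Convert to SI: rₚ = 963.9 Mm = 9.639e+08 m; rₐ = 1.552 Gm = 1.552e+09 m.
e = (rₐ − rₚ) / (rₐ + rₚ).
e = (1.552e+09 − 9.639e+08) / (1.552e+09 + 9.639e+08) = 5.881e+08 / 2.5159e+09 ≈ 0.2338.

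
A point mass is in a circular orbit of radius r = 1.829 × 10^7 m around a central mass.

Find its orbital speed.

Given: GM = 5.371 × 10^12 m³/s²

For a circular orbit, gravity supplies the centripetal force, so v = √(GM / r).
v = √(5.371e+12 / 1.829e+07) m/s ≈ 541.9 m/s = 541.9 m/s.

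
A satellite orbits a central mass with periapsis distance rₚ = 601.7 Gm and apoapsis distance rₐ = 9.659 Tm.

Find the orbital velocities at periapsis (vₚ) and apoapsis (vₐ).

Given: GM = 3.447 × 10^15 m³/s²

Convert to SI: rₚ = 601.7 Gm = 6.017e+11 m; rₐ = 9.659 Tm = 9.659e+12 m.
Use the vis-viva equation v² = GM(2/r − 1/a) with a = (rₚ + rₐ)/2 = (6.017e+11 + 9.659e+12)/2 = 5.13035e+12 m.
vₚ = √(GM · (2/rₚ − 1/a)) = √(3.447e+15 · (2/6.017e+11 − 1/5.13035e+12)) m/s ≈ 103.9 m/s = 103.9 m/s.
vₐ = √(GM · (2/rₐ − 1/a)) = √(3.447e+15 · (2/9.659e+12 − 1/5.13035e+12)) m/s ≈ 6.47 m/s = 6.47 m/s.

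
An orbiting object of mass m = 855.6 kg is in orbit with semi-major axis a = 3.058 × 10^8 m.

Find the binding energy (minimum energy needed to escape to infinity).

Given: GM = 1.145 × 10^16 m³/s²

Total orbital energy is E = −GMm/(2a); binding energy is E_bind = −E = GMm/(2a).
E_bind = 1.145e+16 · 855.6 / (2 · 3.058e+08) J ≈ 1.602e+10 J = 16.02 GJ.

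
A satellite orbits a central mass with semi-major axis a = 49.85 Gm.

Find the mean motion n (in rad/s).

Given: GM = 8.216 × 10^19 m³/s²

Convert to SI: a = 49.85 Gm = 4.985e+10 m.
n = √(GM / a³).
n = √(8.216e+19 / (4.985e+10)³) rad/s ≈ 8.144e-07 rad/s.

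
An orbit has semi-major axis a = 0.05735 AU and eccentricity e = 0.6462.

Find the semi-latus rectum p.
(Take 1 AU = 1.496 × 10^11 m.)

Convert to SI: a = 0.05735 AU = 8.57956e+09 m.
p = a (1 − e²).
p = 8.57956e+09 · (1 − (0.6462)²) = 8.57956e+09 · 0.582426 ≈ 4.997e+09 m = 0.0334 AU.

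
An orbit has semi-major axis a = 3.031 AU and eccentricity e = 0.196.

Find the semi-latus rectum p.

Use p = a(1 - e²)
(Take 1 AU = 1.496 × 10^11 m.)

Convert to SI: a = 3.031 AU = 4.53438e+11 m.
p = a (1 − e²).
p = 4.53438e+11 · (1 − (0.196)²) = 4.53438e+11 · 0.961584 ≈ 4.36e+11 m = 2.915 AU.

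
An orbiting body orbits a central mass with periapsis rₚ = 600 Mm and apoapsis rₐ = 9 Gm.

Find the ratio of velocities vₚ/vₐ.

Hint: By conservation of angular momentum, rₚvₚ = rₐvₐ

Convert to SI: rₚ = 600 Mm = 6e+08 m; rₐ = 9 Gm = 9e+09 m.
Conservation of angular momentum gives rₚvₚ = rₐvₐ, so vₚ/vₐ = rₐ/rₚ.
vₚ/vₐ = 9e+09 / 6e+08 ≈ 15.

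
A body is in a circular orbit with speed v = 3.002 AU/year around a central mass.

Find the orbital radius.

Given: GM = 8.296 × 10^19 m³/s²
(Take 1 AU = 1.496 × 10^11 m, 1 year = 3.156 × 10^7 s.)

Convert to SI: v = 3.002 AU/year = 14230 m/s.
For a circular orbit, v² = GM / r, so r = GM / v².
r = 8.296e+19 / (14230)² m ≈ 4.097e+11 m = 2.739 AU.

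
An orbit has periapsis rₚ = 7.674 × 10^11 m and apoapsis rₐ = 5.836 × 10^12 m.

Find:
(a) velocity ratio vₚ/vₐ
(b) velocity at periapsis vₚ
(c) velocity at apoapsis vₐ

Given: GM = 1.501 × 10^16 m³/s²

(a) Conservation of angular momentum (rₚvₚ = rₐvₐ) gives vₚ/vₐ = rₐ/rₚ = 5.836e+12/7.674e+11 ≈ 7.605
(b) With a = (rₚ + rₐ)/2 = 3.3017e+12 m, vₚ = √(GM (2/rₚ − 1/a)) = √(1.501e+16 · (2/7.674e+11 − 1/3.3017e+12)) m/s ≈ 185.9 m/s
(c) With a = (rₚ + rₐ)/2 = 3.3017e+12 m, vₐ = √(GM (2/rₐ − 1/a)) = √(1.501e+16 · (2/5.836e+12 − 1/3.3017e+12)) m/s ≈ 24.45 m/s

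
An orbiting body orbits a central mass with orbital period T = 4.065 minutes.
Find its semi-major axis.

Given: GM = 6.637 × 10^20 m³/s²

Convert to SI: T = 4.065 minutes = 243.9 s.
Invert Kepler's third law: a = (GM · T² / (4π²))^(1/3).
Substituting T = 243.9 s and GM = 6.637e+20 m³/s²:
a = (6.637e+20 · (243.9)² / (4π²))^(1/3) m
a ≈ 1e+08 m = 100 Mm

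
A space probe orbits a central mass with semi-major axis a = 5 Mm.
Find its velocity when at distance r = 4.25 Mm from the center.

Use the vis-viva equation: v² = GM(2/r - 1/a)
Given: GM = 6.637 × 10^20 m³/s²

Convert to SI: a = 5 Mm = 5e+06 m; r = 4.25 Mm = 4.25e+06 m.
Vis-viva: v = √(GM · (2/r − 1/a)).
2/r − 1/a = 2/4.25e+06 − 1/5e+06 = 2.70588e-07 m⁻¹.
v = √(6.637e+20 · 2.70588e-07) m/s ≈ 1.34e+07 m/s = 1.34e+04 km/s.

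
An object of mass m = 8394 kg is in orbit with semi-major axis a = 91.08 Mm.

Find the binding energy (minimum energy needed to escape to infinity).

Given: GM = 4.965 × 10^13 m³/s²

Convert to SI: a = 91.08 Mm = 9.108e+07 m.
Total orbital energy is E = −GMm/(2a); binding energy is E_bind = −E = GMm/(2a).
E_bind = 4.965e+13 · 8394 / (2 · 9.108e+07) J ≈ 2.288e+09 J = 2.288 GJ.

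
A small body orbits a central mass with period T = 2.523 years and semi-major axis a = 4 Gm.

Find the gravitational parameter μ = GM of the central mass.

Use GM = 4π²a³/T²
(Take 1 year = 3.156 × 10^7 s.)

Convert to SI: T = 2.523 years = 7.96259e+07 s; a = 4 Gm = 4e+09 m.
GM = 4π² · a³ / T².
GM = 4π² · (4e+09)³ / (7.96259e+07)² m³/s² ≈ 3.985e+14 m³/s² = 3.985 × 10^14 m³/s².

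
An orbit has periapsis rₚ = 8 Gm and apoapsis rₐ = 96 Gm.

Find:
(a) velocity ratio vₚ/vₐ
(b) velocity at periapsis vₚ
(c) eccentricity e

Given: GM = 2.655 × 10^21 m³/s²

Convert to SI: rₚ = 8 Gm = 8e+09 m; rₐ = 96 Gm = 9.6e+10 m.
(a) Conservation of angular momentum (rₚvₚ = rₐvₐ) gives vₚ/vₐ = rₐ/rₚ = 9.6e+10/8e+09 ≈ 12
(b) With a = (rₚ + rₐ)/2 = 5.2e+10 m, vₚ = √(GM (2/rₚ − 1/a)) = √(2.655e+21 · (2/8e+09 − 1/5.2e+10)) m/s ≈ 7.827e+05 m/s
(c) e = (rₐ − rₚ)/(rₐ + rₚ) = (9.6e+10 − 8e+09)/(9.6e+10 + 8e+09) ≈ 0.8462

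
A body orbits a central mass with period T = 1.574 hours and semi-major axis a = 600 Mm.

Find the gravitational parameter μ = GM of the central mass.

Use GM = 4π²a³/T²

Convert to SI: T = 1.574 hours = 5666.4 s; a = 600 Mm = 6e+08 m.
GM = 4π² · a³ / T².
GM = 4π² · (6e+08)³ / (5666.4)² m³/s² ≈ 2.656e+20 m³/s² = 2.656 × 10^20 m³/s².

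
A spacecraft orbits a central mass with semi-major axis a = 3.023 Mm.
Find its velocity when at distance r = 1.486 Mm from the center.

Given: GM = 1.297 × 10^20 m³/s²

Convert to SI: a = 3.023 Mm = 3.023e+06 m; r = 1.486 Mm = 1.486e+06 m.
Vis-viva: v = √(GM · (2/r − 1/a)).
2/r − 1/a = 2/1.486e+06 − 1/3.023e+06 = 1.0151e-06 m⁻¹.
v = √(1.297e+20 · 1.0151e-06) m/s ≈ 1.147e+07 m/s = 1.147e+04 km/s.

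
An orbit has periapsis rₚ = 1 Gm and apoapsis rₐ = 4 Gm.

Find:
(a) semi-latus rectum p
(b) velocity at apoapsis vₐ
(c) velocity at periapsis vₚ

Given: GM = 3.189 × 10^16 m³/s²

Convert to SI: rₚ = 1 Gm = 1e+09 m; rₐ = 4 Gm = 4e+09 m.
(a) From a = (rₚ + rₐ)/2 = 2.5e+09 m and e = (rₐ − rₚ)/(rₐ + rₚ) = 0.6, p = a(1 − e²) = 2.5e+09 · (1 − (0.6)²) ≈ 1.6e+09 m
(b) With a = (rₚ + rₐ)/2 = 2.5e+09 m, vₐ = √(GM (2/rₐ − 1/a)) = √(3.189e+16 · (2/4e+09 − 1/2.5e+09)) m/s ≈ 1786 m/s
(c) With a = (rₚ + rₐ)/2 = 2.5e+09 m, vₚ = √(GM (2/rₚ − 1/a)) = √(3.189e+16 · (2/1e+09 − 1/2.5e+09)) m/s ≈ 7143 m/s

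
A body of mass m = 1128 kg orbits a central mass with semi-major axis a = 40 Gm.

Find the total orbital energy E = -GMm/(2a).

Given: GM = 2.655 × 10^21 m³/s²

Convert to SI: a = 40 Gm = 4e+10 m.
E = −GMm / (2a).
E = −2.655e+21 · 1128 / (2 · 4e+10) J ≈ -3.744e+13 J = -37.44 TJ.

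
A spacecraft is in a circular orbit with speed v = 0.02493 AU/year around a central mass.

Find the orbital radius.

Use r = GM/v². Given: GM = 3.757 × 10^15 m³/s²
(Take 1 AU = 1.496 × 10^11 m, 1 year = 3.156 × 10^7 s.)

Convert to SI: v = 0.02493 AU/year = 118.173 m/s.
For a circular orbit, v² = GM / r, so r = GM / v².
r = 3.757e+15 / (118.173)² m ≈ 2.69e+11 m = 1.798 AU.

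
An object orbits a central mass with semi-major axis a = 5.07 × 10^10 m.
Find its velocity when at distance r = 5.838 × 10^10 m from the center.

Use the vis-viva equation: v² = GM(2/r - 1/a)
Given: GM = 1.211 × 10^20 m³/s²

Vis-viva: v = √(GM · (2/r − 1/a)).
2/r − 1/a = 2/5.838e+10 − 1/5.07e+10 = 1.45344e-11 m⁻¹.
v = √(1.211e+20 · 1.45344e-11) m/s ≈ 4.195e+04 m/s = 41.95 km/s.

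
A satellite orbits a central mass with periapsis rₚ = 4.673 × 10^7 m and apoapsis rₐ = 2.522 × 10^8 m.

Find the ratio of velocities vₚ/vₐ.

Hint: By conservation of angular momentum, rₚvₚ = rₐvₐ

Conservation of angular momentum gives rₚvₚ = rₐvₐ, so vₚ/vₐ = rₐ/rₚ.
vₚ/vₐ = 2.522e+08 / 4.673e+07 ≈ 5.397.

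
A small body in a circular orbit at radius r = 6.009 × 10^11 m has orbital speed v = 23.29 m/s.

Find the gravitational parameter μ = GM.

For a circular orbit v² = GM/r, so GM = v² · r.
GM = (23.29)² · 6.009e+11 m³/s² ≈ 3.259e+14 m³/s² = 3.259 × 10^14 m³/s².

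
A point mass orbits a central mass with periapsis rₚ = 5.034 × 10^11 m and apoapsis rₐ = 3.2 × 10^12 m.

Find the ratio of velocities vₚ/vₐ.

Conservation of angular momentum gives rₚvₚ = rₐvₐ, so vₚ/vₐ = rₐ/rₚ.
vₚ/vₐ = 3.2e+12 / 5.034e+11 ≈ 6.357.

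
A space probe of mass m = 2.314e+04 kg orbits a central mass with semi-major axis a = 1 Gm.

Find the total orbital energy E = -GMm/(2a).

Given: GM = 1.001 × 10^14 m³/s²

Convert to SI: a = 1 Gm = 1e+09 m.
E = −GMm / (2a).
E = −1.001e+14 · 2.314e+04 / (2 · 1e+09) J ≈ -1.158e+09 J = -1.158 GJ.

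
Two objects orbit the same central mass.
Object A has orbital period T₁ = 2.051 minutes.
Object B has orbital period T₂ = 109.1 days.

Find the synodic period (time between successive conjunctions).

Convert to SI: T₁ = 2.051 minutes = 123.06 s; T₂ = 109.1 days = 9.42624e+06 s.
T_syn = |T₁ · T₂ / (T₁ − T₂)|.
T_syn = |123.06 · 9.42624e+06 / (123.06 − 9.42624e+06)| s ≈ 123.1 s = 2.051 minutes.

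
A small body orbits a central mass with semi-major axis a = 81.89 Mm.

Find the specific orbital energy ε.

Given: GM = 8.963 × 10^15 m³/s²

Convert to SI: a = 81.89 Mm = 8.189e+07 m.
ε = −GM / (2a).
ε = −8.963e+15 / (2 · 8.189e+07) J/kg ≈ -5.473e+07 J/kg = -54.73 MJ/kg.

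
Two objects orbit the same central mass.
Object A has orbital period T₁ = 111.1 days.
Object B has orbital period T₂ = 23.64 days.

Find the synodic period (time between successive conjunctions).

Convert to SI: T₁ = 111.1 days = 9.59904e+06 s; T₂ = 23.64 days = 2.0425e+06 s.
T_syn = |T₁ · T₂ / (T₁ − T₂)|.
T_syn = |9.59904e+06 · 2.0425e+06 / (9.59904e+06 − 2.0425e+06)| s ≈ 2.595e+06 s = 30.03 days.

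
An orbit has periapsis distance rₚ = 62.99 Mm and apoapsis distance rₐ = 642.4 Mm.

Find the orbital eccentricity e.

Convert to SI: rₚ = 62.99 Mm = 6.299e+07 m; rₐ = 642.4 Mm = 6.424e+08 m.
e = (rₐ − rₚ) / (rₐ + rₚ).
e = (6.424e+08 − 6.299e+07) / (6.424e+08 + 6.299e+07) = 5.7941e+08 / 7.0539e+08 ≈ 0.8214.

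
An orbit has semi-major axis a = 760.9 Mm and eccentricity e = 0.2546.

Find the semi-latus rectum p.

Convert to SI: a = 760.9 Mm = 7.609e+08 m.
p = a (1 − e²).
p = 7.609e+08 · (1 − (0.2546)²) = 7.609e+08 · 0.935179 ≈ 7.116e+08 m = 711.6 Mm.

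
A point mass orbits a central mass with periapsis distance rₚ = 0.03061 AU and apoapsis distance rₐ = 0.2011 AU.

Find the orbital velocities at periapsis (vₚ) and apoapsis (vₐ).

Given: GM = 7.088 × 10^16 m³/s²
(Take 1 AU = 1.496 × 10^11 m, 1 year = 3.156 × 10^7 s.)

Convert to SI: rₚ = 0.03061 AU = 4.57926e+09 m; rₐ = 0.2011 AU = 3.00846e+10 m.
Use the vis-viva equation v² = GM(2/r − 1/a) with a = (rₚ + rₐ)/2 = (4.57926e+09 + 3.00846e+10)/2 = 1.73319e+10 m.
vₚ = √(GM · (2/rₚ − 1/a)) = √(7.088e+16 · (2/4.57926e+09 − 1/1.73319e+10)) m/s ≈ 5183 m/s = 1.093 AU/year.
vₐ = √(GM · (2/rₐ − 1/a)) = √(7.088e+16 · (2/3.00846e+10 − 1/1.73319e+10)) m/s ≈ 789 m/s = 0.1664 AU/year.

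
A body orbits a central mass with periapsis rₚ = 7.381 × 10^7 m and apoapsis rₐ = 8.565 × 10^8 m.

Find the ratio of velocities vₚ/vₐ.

Conservation of angular momentum gives rₚvₚ = rₐvₐ, so vₚ/vₐ = rₐ/rₚ.
vₚ/vₐ = 8.565e+08 / 7.381e+07 ≈ 11.6.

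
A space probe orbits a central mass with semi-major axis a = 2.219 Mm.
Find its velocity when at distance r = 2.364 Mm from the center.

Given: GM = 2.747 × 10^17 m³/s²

Convert to SI: a = 2.219 Mm = 2.219e+06 m; r = 2.364 Mm = 2.364e+06 m.
Vis-viva: v = √(GM · (2/r − 1/a)).
2/r − 1/a = 2/2.364e+06 − 1/2.219e+06 = 3.9537e-07 m⁻¹.
v = √(2.747e+17 · 3.9537e-07) m/s ≈ 3.296e+05 m/s = 329.6 km/s.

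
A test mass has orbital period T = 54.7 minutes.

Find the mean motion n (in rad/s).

Convert to SI: T = 54.7 minutes = 3282 s.
n = 2π / T.
n = 2π / 3282 s ≈ 0.001914 rad/s.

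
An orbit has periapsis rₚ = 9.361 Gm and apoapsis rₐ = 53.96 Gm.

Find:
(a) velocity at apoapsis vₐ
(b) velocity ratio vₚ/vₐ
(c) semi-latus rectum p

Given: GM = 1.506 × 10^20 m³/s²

Convert to SI: rₚ = 9.361 Gm = 9.361e+09 m; rₐ = 53.96 Gm = 5.396e+10 m.
(a) With a = (rₚ + rₐ)/2 = 3.16605e+10 m, vₐ = √(GM (2/rₐ − 1/a)) = √(1.506e+20 · (2/5.396e+10 − 1/3.16605e+10)) m/s ≈ 2.873e+04 m/s
(b) Conservation of angular momentum (rₚvₚ = rₐvₐ) gives vₚ/vₐ = rₐ/rₚ = 5.396e+10/9.361e+09 ≈ 5.764
(c) From a = (rₚ + rₐ)/2 = 3.16605e+10 m and e = (rₐ − rₚ)/(rₐ + rₚ) = 0.704332, p = a(1 − e²) = 3.16605e+10 · (1 − (0.704332)²) ≈ 1.595e+10 m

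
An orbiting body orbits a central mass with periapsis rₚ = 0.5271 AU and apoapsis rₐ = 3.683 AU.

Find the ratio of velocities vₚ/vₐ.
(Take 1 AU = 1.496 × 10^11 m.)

Convert to SI: rₚ = 0.5271 AU = 7.88542e+10 m; rₐ = 3.683 AU = 5.50977e+11 m.
Conservation of angular momentum gives rₚvₚ = rₐvₐ, so vₚ/vₐ = rₐ/rₚ.
vₚ/vₐ = 5.50977e+11 / 7.88542e+10 ≈ 6.987.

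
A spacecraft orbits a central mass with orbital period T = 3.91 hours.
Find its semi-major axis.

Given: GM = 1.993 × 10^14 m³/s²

Convert to SI: T = 3.91 hours = 14076 s.
Invert Kepler's third law: a = (GM · T² / (4π²))^(1/3).
Substituting T = 14076 s and GM = 1.993e+14 m³/s²:
a = (1.993e+14 · (14076)² / (4π²))^(1/3) m
a ≈ 1e+07 m = 10 Mm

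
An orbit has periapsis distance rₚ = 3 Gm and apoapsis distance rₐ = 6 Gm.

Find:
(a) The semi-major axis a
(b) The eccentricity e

Convert to SI: rₚ = 3 Gm = 3e+09 m; rₐ = 6 Gm = 6e+09 m.
(a) a = (rₚ + rₐ) / 2 = (3e+09 + 6e+09) / 2 ≈ 4.5e+09 m = 4.5 Gm.
(b) e = (rₐ − rₚ) / (rₐ + rₚ) = (6e+09 − 3e+09) / (6e+09 + 3e+09) ≈ 0.3333.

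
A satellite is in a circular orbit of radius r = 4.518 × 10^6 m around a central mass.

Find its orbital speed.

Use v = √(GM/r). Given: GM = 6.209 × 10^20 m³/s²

For a circular orbit, gravity supplies the centripetal force, so v = √(GM / r).
v = √(6.209e+20 / 4.518e+06) m/s ≈ 1.172e+07 m/s = 1.172e+04 km/s.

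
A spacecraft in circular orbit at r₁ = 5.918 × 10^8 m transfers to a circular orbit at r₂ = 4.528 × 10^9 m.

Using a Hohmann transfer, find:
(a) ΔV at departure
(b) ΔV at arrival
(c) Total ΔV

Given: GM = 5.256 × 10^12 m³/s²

Transfer semi-major axis: a_t = (r₁ + r₂)/2 = (5.918e+08 + 4.528e+09)/2 = 2.5599e+09 m.
Circular speeds: v₁ = √(GM/r₁) = 94.2411 m/s, v₂ = √(GM/r₂) = 34.0702 m/s.
Transfer speeds (vis-viva v² = GM(2/r − 1/a_t)): v₁ᵗ = 125.338 m/s, v₂ᵗ = 16.3814 m/s.
(a) ΔV₁ = |v₁ᵗ − v₁| ≈ 31.1 m/s = 31.1 m/s.
(b) ΔV₂ = |v₂ − v₂ᵗ| ≈ 17.69 m/s = 17.69 m/s.
(c) ΔV_total = ΔV₁ + ΔV₂ ≈ 48.79 m/s = 48.79 m/s.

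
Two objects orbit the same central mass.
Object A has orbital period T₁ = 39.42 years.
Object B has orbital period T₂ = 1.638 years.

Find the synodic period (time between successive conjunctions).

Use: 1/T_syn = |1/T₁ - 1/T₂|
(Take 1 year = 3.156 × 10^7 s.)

Convert to SI: T₁ = 39.42 years = 1.2441e+09 s; T₂ = 1.638 years = 5.16953e+07 s.
T_syn = |T₁ · T₂ / (T₁ − T₂)|.
T_syn = |1.2441e+09 · 5.16953e+07 / (1.2441e+09 − 5.16953e+07)| s ≈ 5.394e+07 s = 1.709 years.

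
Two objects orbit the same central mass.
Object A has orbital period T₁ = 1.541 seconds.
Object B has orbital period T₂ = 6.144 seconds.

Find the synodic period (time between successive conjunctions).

T_syn = |T₁ · T₂ / (T₁ − T₂)|.
T_syn = |1.541 · 6.144 / (1.541 − 6.144)| s ≈ 2.057 s = 2.057 seconds.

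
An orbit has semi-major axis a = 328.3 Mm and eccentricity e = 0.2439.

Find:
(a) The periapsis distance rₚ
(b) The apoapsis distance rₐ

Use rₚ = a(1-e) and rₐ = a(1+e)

Convert to SI: a = 328.3 Mm = 3.283e+08 m.
(a) rₚ = a(1 − e) = 3.283e+08 · (1 − 0.2439) = 3.283e+08 · 0.7561 ≈ 2.482e+08 m = 248.2 Mm.
(b) rₐ = a(1 + e) = 3.283e+08 · (1 + 0.2439) = 3.283e+08 · 1.2439 ≈ 4.084e+08 m = 408.4 Mm.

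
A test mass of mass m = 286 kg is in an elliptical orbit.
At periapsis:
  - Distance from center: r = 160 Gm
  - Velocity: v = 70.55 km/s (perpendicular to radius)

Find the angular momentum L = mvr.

Convert to SI: r = 160 Gm = 1.6e+11 m; v = 70.55 km/s = 70550 m/s.
Since v is perpendicular to r, L = m · v · r.
L = 286 · 70550 · 1.6e+11 kg·m²/s ≈ 3.228e+18 kg·m²/s.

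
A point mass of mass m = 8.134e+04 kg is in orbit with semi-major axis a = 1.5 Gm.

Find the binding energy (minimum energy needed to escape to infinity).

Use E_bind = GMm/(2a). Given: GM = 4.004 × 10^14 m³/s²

Convert to SI: a = 1.5 Gm = 1.5e+09 m.
Total orbital energy is E = −GMm/(2a); binding energy is E_bind = −E = GMm/(2a).
E_bind = 4.004e+14 · 8.134e+04 / (2 · 1.5e+09) J ≈ 1.086e+10 J = 10.86 GJ.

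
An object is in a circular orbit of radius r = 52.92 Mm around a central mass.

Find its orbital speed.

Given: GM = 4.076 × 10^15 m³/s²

Convert to SI: r = 52.92 Mm = 5.292e+07 m.
For a circular orbit, gravity supplies the centripetal force, so v = √(GM / r).
v = √(4.076e+15 / 5.292e+07) m/s ≈ 8776 m/s = 8.776 km/s.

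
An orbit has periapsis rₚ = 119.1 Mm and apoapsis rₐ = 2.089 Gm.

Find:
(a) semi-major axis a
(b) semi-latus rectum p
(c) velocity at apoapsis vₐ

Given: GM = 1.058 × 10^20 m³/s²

Convert to SI: rₚ = 119.1 Mm = 1.191e+08 m; rₐ = 2.089 Gm = 2.089e+09 m.
(a) a = (rₚ + rₐ)/2 = (1.191e+08 + 2.089e+09)/2 ≈ 1.104e+09 m
(b) From a = (rₚ + rₐ)/2 = 1.10405e+09 m and e = (rₐ − rₚ)/(rₐ + rₚ) = 0.892124, p = a(1 − e²) = 1.10405e+09 · (1 − (0.892124)²) ≈ 2.254e+08 m
(c) With a = (rₚ + rₐ)/2 = 1.10405e+09 m, vₐ = √(GM (2/rₐ − 1/a)) = √(1.058e+20 · (2/2.089e+09 − 1/1.10405e+09)) m/s ≈ 7.392e+04 m/s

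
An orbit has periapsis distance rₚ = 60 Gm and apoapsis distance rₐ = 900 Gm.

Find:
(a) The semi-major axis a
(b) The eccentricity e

Convert to SI: rₚ = 60 Gm = 6e+10 m; rₐ = 900 Gm = 9e+11 m.
(a) a = (rₚ + rₐ) / 2 = (6e+10 + 9e+11) / 2 ≈ 4.8e+11 m = 480 Gm.
(b) e = (rₐ − rₚ) / (rₐ + rₚ) = (9e+11 − 6e+10) / (9e+11 + 6e+10) ≈ 0.875.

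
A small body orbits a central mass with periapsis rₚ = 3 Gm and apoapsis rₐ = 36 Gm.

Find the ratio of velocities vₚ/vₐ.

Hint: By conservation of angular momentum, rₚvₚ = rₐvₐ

Convert to SI: rₚ = 3 Gm = 3e+09 m; rₐ = 36 Gm = 3.6e+10 m.
Conservation of angular momentum gives rₚvₚ = rₐvₐ, so vₚ/vₐ = rₐ/rₚ.
vₚ/vₐ = 3.6e+10 / 3e+09 ≈ 12.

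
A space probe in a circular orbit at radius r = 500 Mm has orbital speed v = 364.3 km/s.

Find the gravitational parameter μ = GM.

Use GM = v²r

Convert to SI: r = 500 Mm = 5e+08 m; v = 364.3 km/s = 364300 m/s.
For a circular orbit v² = GM/r, so GM = v² · r.
GM = (364300)² · 5e+08 m³/s² ≈ 6.636e+19 m³/s² = 6.636 × 10^19 m³/s².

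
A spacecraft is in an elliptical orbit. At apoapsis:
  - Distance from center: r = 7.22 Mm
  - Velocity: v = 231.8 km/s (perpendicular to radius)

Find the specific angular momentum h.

Convert to SI: r = 7.22 Mm = 7.22e+06 m; v = 231.8 km/s = 231800 m/s.
With v perpendicular to r, h = r · v.
h = 7.22e+06 · 231800 m²/s ≈ 1.674e+12 m²/s.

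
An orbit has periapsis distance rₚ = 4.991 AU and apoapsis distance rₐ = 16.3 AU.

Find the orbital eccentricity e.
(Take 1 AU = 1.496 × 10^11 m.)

Convert to SI: rₚ = 4.991 AU = 7.46654e+11 m; rₐ = 16.3 AU = 2.43848e+12 m.
e = (rₐ − rₚ) / (rₐ + rₚ).
e = (2.43848e+12 − 7.46654e+11) / (2.43848e+12 + 7.46654e+11) = 1.69183e+12 / 3.18513e+12 ≈ 0.5312.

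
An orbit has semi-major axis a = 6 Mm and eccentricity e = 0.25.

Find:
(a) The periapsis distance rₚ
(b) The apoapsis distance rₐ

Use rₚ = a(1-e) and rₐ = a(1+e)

Convert to SI: a = 6 Mm = 6e+06 m.
(a) rₚ = a(1 − e) = 6e+06 · (1 − 0.25) = 6e+06 · 0.75 ≈ 4.5e+06 m = 4.5 Mm.
(b) rₐ = a(1 + e) = 6e+06 · (1 + 0.25) = 6e+06 · 1.25 ≈ 7.5e+06 m = 7.5 Mm.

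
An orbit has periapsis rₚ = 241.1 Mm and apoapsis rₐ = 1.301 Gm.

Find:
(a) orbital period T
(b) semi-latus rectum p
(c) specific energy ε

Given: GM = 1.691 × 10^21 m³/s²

Convert to SI: rₚ = 241.1 Mm = 2.411e+08 m; rₐ = 1.301 Gm = 1.301e+09 m.
(a) With a = (rₚ + rₐ)/2 = 7.7105e+08 m, T = 2π √(a³/GM) = 2π √((7.7105e+08)³/1.691e+21) s ≈ 3271 s
(b) From a = (rₚ + rₐ)/2 = 7.7105e+08 m and e = (rₐ − rₚ)/(rₐ + rₚ) = 0.68731, p = a(1 − e²) = 7.7105e+08 · (1 − (0.68731)²) ≈ 4.068e+08 m
(c) With a = (rₚ + rₐ)/2 = 7.7105e+08 m, ε = −GM/(2a) = −1.691e+21/(2 · 7.7105e+08) J/kg ≈ -1.097e+12 J/kg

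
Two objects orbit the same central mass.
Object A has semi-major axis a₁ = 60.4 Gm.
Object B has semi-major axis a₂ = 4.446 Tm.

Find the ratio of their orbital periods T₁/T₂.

Convert to SI: a₁ = 60.4 Gm = 6.04e+10 m; a₂ = 4.446 Tm = 4.446e+12 m.
From Kepler's third law, (T₁/T₂)² = (a₁/a₂)³, so T₁/T₂ = (a₁/a₂)^(3/2).
a₁/a₂ = 6.04e+10 / 4.446e+12 = 0.0135852.
T₁/T₂ = (0.0135852)^(3/2) ≈ 0.001583.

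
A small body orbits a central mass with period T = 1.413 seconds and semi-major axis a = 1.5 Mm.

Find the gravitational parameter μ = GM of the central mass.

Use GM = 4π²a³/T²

Convert to SI: a = 1.5 Mm = 1.5e+06 m.
GM = 4π² · a³ / T².
GM = 4π² · (1.5e+06)³ / (1.413)² m³/s² ≈ 6.673e+19 m³/s² = 6.673 × 10^19 m³/s².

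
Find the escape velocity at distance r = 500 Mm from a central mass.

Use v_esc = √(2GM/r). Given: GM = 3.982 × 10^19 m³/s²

Convert to SI: r = 500 Mm = 5e+08 m.
Escape velocity comes from setting total energy to zero: ½v² − GM/r = 0 ⇒ v_esc = √(2GM / r).
v_esc = √(2 · 3.982e+19 / 5e+08) m/s ≈ 3.991e+05 m/s = 399.1 km/s.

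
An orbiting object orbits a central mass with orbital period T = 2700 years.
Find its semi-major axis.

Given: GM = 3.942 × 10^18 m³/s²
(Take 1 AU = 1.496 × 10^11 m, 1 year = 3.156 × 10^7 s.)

Convert to SI: T = 2700 years = 8.5212e+10 s.
Invert Kepler's third law: a = (GM · T² / (4π²))^(1/3).
Substituting T = 8.5212e+10 s and GM = 3.942e+18 m³/s²:
a = (3.942e+18 · (8.5212e+10)² / (4π²))^(1/3) m
a ≈ 8.984e+12 m = 60.05 AU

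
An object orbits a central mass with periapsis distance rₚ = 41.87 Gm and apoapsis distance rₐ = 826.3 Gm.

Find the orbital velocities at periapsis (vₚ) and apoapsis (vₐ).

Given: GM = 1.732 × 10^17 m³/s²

Convert to SI: rₚ = 41.87 Gm = 4.187e+10 m; rₐ = 826.3 Gm = 8.263e+11 m.
Use the vis-viva equation v² = GM(2/r − 1/a) with a = (rₚ + rₐ)/2 = (4.187e+10 + 8.263e+11)/2 = 4.34085e+11 m.
vₚ = √(GM · (2/rₚ − 1/a)) = √(1.732e+17 · (2/4.187e+10 − 1/4.34085e+11)) m/s ≈ 2806 m/s = 2.806 km/s.
vₐ = √(GM · (2/rₐ − 1/a)) = √(1.732e+17 · (2/8.263e+11 − 1/4.34085e+11)) m/s ≈ 142.2 m/s = 142.2 m/s.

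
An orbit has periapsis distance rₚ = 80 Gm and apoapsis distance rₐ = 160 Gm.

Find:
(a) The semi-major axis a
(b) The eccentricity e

Convert to SI: rₚ = 80 Gm = 8e+10 m; rₐ = 160 Gm = 1.6e+11 m.
(a) a = (rₚ + rₐ) / 2 = (8e+10 + 1.6e+11) / 2 ≈ 1.2e+11 m = 120 Gm.
(b) e = (rₐ − rₚ) / (rₐ + rₚ) = (1.6e+11 − 8e+10) / (1.6e+11 + 8e+10) ≈ 0.3333.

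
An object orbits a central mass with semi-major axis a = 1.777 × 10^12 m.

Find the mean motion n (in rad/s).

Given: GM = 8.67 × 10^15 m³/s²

n = √(GM / a³).
n = √(8.67e+15 / (1.777e+12)³) rad/s ≈ 3.931e-11 rad/s.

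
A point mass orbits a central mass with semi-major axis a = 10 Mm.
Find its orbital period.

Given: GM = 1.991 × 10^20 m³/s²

Convert to SI: a = 10 Mm = 1e+07 m.
Kepler's third law: T = 2π √(a³ / GM).
Substituting a = 1e+07 m and GM = 1.991e+20 m³/s²:
T = 2π √((1e+07)³ / 1.991e+20) s
T ≈ 14.08 s = 14.08 seconds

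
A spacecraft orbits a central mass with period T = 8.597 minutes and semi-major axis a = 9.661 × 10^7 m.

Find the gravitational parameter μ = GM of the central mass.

Convert to SI: T = 8.597 minutes = 515.82 s.
GM = 4π² · a³ / T².
GM = 4π² · (9.661e+07)³ / (515.82)² m³/s² ≈ 1.338e+20 m³/s² = 1.338 × 10^20 m³/s².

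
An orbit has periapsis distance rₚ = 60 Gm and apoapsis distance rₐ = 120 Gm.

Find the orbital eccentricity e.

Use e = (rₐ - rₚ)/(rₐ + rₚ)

Convert to SI: rₚ = 60 Gm = 6e+10 m; rₐ = 120 Gm = 1.2e+11 m.
e = (rₐ − rₚ) / (rₐ + rₚ).
e = (1.2e+11 − 6e+10) / (1.2e+11 + 6e+10) = 6e+10 / 1.8e+11 ≈ 0.3333.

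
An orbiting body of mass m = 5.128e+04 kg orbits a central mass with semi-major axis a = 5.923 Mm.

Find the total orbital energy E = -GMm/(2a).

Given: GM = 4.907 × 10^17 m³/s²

Convert to SI: a = 5.923 Mm = 5.923e+06 m.
E = −GMm / (2a).
E = −4.907e+17 · 5.128e+04 / (2 · 5.923e+06) J ≈ -2.124e+15 J = -2.124 PJ.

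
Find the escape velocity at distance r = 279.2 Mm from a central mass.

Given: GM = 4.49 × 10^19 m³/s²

Convert to SI: r = 279.2 Mm = 2.792e+08 m.
Escape velocity comes from setting total energy to zero: ½v² − GM/r = 0 ⇒ v_esc = √(2GM / r).
v_esc = √(2 · 4.49e+19 / 2.792e+08) m/s ≈ 5.671e+05 m/s = 567.1 km/s.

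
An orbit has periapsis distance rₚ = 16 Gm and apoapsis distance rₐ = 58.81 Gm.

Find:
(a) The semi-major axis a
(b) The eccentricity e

Convert to SI: rₚ = 16 Gm = 1.6e+10 m; rₐ = 58.81 Gm = 5.881e+10 m.
(a) a = (rₚ + rₐ) / 2 = (1.6e+10 + 5.881e+10) / 2 ≈ 3.74e+10 m = 37.41 Gm.
(b) e = (rₐ − rₚ) / (rₐ + rₚ) = (5.881e+10 − 1.6e+10) / (5.881e+10 + 1.6e+10) ≈ 0.5722.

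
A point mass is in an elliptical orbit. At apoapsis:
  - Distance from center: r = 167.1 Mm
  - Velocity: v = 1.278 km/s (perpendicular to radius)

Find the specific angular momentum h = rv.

Convert to SI: r = 167.1 Mm = 1.671e+08 m; v = 1.278 km/s = 1278 m/s.
With v perpendicular to r, h = r · v.
h = 1.671e+08 · 1278 m²/s ≈ 2.136e+11 m²/s.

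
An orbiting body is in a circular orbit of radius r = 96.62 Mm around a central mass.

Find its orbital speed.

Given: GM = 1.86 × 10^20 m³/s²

Convert to SI: r = 96.62 Mm = 9.662e+07 m.
For a circular orbit, gravity supplies the centripetal force, so v = √(GM / r).
v = √(1.86e+20 / 9.662e+07) m/s ≈ 1.387e+06 m/s = 1387 km/s.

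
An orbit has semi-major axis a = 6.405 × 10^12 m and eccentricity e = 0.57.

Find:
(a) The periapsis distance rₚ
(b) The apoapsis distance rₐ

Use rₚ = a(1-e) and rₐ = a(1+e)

(a) rₚ = a(1 − e) = 6.405e+12 · (1 − 0.57) = 6.405e+12 · 0.43 ≈ 2.754e+12 m = 2.754 × 10^12 m.
(b) rₐ = a(1 + e) = 6.405e+12 · (1 + 0.57) = 6.405e+12 · 1.57 ≈ 1.006e+13 m = 1.006 × 10^13 m.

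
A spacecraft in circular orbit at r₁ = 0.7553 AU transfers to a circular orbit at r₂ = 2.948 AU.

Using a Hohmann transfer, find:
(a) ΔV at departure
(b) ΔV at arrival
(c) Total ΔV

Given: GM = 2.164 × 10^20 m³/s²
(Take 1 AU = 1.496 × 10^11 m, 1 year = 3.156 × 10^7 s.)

Convert to SI: r₁ = 0.7553 AU = 1.12993e+11 m; r₂ = 2.948 AU = 4.41021e+11 m.
Transfer semi-major axis: a_t = (r₁ + r₂)/2 = (1.12993e+11 + 4.41021e+11)/2 = 2.77007e+11 m.
Circular speeds: v₁ = √(GM/r₁) = 43762.6 m/s, v₂ = √(GM/r₂) = 22151.3 m/s.
Transfer speeds (vis-viva v² = GM(2/r − 1/a_t)): v₁ᵗ = 55218.9 m/s, v₂ᵗ = 14147.5 m/s.
(a) ΔV₁ = |v₁ᵗ − v₁| ≈ 1.146e+04 m/s = 2.417 AU/year.
(b) ΔV₂ = |v₂ − v₂ᵗ| ≈ 8004 m/s = 1.689 AU/year.
(c) ΔV_total = ΔV₁ + ΔV₂ ≈ 1.946e+04 m/s = 4.105 AU/year.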